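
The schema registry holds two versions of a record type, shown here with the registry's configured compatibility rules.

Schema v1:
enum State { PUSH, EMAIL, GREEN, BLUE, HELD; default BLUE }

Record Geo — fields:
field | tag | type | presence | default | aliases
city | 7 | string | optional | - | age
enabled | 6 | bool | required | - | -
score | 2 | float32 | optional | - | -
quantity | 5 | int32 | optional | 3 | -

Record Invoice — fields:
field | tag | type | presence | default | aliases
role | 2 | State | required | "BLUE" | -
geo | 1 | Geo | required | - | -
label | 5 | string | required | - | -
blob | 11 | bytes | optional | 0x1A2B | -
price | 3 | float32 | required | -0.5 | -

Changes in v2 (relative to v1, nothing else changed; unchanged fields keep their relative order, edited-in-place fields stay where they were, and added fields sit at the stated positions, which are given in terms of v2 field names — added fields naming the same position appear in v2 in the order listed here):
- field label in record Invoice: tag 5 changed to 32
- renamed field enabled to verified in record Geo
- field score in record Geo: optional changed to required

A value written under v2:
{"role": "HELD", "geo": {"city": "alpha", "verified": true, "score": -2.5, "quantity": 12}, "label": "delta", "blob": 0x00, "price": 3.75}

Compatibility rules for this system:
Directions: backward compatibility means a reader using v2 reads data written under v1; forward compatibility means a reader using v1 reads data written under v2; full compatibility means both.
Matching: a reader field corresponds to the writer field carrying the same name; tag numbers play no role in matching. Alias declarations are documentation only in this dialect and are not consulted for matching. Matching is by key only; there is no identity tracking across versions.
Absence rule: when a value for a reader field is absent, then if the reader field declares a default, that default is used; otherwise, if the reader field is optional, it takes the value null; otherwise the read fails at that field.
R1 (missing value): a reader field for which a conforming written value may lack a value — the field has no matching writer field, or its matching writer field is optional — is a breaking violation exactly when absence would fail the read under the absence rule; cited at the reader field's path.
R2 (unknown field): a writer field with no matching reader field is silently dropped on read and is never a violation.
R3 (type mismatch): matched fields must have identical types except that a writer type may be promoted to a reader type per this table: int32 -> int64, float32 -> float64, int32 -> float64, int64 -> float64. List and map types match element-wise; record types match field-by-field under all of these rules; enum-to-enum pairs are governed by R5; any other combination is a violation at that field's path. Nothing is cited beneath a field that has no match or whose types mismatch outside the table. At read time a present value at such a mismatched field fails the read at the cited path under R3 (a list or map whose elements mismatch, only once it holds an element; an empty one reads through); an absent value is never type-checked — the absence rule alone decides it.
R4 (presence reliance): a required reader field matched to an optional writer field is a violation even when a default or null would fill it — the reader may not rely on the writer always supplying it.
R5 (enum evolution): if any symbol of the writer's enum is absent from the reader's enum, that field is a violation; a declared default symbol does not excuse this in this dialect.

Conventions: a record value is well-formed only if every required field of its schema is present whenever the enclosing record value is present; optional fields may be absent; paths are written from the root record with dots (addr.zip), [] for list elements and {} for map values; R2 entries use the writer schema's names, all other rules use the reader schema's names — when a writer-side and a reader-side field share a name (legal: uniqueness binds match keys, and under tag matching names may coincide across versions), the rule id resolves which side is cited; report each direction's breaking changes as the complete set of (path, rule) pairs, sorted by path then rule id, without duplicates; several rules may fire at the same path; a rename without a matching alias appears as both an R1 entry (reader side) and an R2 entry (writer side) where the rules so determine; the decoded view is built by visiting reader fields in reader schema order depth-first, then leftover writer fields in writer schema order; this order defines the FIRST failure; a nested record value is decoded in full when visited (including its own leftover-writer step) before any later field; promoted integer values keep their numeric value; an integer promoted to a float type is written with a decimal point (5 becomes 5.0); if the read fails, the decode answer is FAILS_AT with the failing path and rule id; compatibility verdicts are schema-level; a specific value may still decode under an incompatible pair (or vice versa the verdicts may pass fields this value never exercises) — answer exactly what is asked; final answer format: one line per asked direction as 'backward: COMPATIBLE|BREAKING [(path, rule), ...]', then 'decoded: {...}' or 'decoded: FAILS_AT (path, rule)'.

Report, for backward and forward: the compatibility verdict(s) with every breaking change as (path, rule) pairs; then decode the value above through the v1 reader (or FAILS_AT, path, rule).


each type pair in Invoice: writer, then reader
backward pass over Invoice, reader schema v2, writer schema v1:
  State -> State, writer required: role aligns to role
  Geo -> Geo, writer required: geo aligns to geo
  string -> string, writer required: label aligns to label
  bytes -> bytes, writer optional: blob aligns to blob
  float32 -> float32, writer required: price aligns to price
  string -> string, writer optional: geo.city aligns to geo.city
  geo.verified has no writer counterpart
  float32 -> float32, writer optional: geo.score aligns to geo.score
  int32 -> int32, writer optional: geo.quantity aligns to geo.quantity
  geo.enabled (writer side), unknown to reader
  breaking: (geo.score, R1)
  breaking: (geo.score, R4)
  breaking: (geo.verified, R1)
  backward on Invoice therefore BREAKING (3)
forward pass over Invoice, reader schema v1, writer schema v2:
  State -> State, writer required: role aligns to role
  Geo -> Geo, writer required: geo aligns to geo
  string -> string, writer required: label aligns to label
  bytes -> bytes, writer optional: blob aligns to blob
  float32 -> float32, writer required: price aligns to price
  string -> string, writer optional: geo.city aligns to geo.city
  geo.enabled has no writer counterpart
  float32 -> float32, writer required: geo.score aligns to geo.score
  int32 -> int32, writer optional: geo.quantity aligns to geo.quantity
  geo.verified (writer side), unknown to reader
  breaking: (geo.enabled, R1)
  forward on Invoice therefore BREAKING (1)
migrating the Invoice value to v1:
  role := "HELD"
  geo.city := "alpha"
  read fails at geo.enabled under R1 (no fill)
  => FAILS_AT (geo.enabled, R1)

backward: BREAKING [(geo.score, R1), (geo.score, R4), (geo.verified, R1)]; forward: BREAKING [(geo.enabled, R1)]; decoded: FAILS_AT (geo.enabled, R1)


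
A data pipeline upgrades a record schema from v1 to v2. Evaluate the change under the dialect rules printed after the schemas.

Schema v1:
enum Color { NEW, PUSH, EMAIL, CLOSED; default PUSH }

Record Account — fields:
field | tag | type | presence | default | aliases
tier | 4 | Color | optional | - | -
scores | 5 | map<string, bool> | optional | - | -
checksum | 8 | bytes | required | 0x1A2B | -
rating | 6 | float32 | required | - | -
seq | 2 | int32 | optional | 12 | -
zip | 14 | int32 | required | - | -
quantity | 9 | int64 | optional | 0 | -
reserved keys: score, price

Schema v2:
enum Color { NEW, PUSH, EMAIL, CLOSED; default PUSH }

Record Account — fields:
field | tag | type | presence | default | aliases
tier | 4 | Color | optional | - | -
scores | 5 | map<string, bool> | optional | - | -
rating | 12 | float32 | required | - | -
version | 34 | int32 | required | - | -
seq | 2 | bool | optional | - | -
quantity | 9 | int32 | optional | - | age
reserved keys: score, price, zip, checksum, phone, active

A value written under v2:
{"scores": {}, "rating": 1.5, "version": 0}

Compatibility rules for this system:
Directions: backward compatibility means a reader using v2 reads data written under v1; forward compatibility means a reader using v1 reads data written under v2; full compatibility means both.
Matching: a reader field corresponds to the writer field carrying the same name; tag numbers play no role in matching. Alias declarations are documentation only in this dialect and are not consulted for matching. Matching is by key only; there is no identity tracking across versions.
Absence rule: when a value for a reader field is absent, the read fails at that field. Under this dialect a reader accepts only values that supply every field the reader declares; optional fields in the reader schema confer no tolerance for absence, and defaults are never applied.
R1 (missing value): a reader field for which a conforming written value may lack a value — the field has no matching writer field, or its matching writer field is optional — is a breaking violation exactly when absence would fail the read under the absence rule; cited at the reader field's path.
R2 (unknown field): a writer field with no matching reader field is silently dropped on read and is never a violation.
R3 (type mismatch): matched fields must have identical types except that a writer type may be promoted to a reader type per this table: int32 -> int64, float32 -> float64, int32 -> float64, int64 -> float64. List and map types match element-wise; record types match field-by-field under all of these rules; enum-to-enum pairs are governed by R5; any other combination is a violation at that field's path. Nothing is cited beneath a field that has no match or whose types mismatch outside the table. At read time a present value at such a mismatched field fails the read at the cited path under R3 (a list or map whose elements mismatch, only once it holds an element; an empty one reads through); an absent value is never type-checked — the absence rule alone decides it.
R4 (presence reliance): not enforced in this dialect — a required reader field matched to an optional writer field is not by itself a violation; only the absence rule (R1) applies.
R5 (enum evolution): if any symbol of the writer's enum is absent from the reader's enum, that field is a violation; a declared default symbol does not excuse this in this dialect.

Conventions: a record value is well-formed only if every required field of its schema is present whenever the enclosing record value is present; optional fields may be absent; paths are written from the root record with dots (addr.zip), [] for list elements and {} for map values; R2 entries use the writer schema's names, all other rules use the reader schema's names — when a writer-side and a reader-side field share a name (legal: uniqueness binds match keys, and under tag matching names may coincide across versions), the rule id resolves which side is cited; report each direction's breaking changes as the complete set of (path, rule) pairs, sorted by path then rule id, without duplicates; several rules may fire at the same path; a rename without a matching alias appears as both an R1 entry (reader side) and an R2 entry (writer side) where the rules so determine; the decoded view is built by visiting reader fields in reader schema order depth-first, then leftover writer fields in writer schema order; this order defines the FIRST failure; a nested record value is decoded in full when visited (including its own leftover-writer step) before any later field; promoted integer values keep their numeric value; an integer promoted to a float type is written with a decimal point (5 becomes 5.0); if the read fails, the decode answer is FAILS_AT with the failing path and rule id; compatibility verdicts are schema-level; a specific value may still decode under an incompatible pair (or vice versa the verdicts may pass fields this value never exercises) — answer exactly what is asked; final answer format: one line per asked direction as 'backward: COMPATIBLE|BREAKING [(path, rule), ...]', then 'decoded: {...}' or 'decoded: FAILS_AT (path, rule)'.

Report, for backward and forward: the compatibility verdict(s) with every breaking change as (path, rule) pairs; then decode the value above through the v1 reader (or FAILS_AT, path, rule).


backward: BREAKING [(quantity, R1), (quantity, R3), (scores, R1), (seq, R1), (seq, R3), (tier, R1), (version, R1)]; forward: BREAKING [(checksum, R1), (quantity, R1), (scores, R1), (seq, R1), (seq, R3), (tier, R1), (zip, R1)]; decoded: FAILS_AT (tier, R1)

each type pair in Account: writer, then reader
backward pass over Account, reader schema v2, writer schema v1:
  tier: paired with writer tier (Color -> Color; writer optional)
  scores: paired with writer scores (map<string, bool> -> map<string, bool>; writer optional)
  rating: paired with writer rating (float32 -> float32; writer required)
  version has no writer counterpart
  seq: paired with writer seq (int32 -> bool; writer optional)
  quantity: paired with writer quantity (int64 -> int32; writer optional)
  leftover writer field: checksum
  leftover writer field: zip
  breaking: (quantity, R1)
  breaking: (quantity, R3)
  breaking: (scores, R1)
  breaking: (seq, R1)
  breaking: (seq, R3)
  breaking: (tier, R1)
  breaking: (version, R1)
  backward on Account therefore BREAKING (7)
forward pass over Account, reader schema v1, writer schema v2:
  tier: paired with writer tier (Color -> Color; writer optional)
  scores: paired with writer scores (map<string, bool> -> map<string, bool>; writer optional)
  checksum has no writer counterpart
  rating: paired with writer rating (float32 -> float32; writer required)
  seq: paired with writer seq (bool -> int32; writer optional)
  zip has no writer counterpart
  quantity: paired with writer quantity (int32 -> int64; writer optional)
  leftover writer field: version
  breaking: (checksum, R1)
  breaking: (quantity, R1)
  breaking: (scores, R1)
  breaking: (seq, R1)
  breaking: (seq, R3)
  breaking: (tier, R1)
  breaking: (zip, R1)
  forward on Account therefore BREAKING (7)
decoding the Account value with the v1 reader:
  read fails at tier under R1 (no fill)
  => FAILS_AT (tier, R1)


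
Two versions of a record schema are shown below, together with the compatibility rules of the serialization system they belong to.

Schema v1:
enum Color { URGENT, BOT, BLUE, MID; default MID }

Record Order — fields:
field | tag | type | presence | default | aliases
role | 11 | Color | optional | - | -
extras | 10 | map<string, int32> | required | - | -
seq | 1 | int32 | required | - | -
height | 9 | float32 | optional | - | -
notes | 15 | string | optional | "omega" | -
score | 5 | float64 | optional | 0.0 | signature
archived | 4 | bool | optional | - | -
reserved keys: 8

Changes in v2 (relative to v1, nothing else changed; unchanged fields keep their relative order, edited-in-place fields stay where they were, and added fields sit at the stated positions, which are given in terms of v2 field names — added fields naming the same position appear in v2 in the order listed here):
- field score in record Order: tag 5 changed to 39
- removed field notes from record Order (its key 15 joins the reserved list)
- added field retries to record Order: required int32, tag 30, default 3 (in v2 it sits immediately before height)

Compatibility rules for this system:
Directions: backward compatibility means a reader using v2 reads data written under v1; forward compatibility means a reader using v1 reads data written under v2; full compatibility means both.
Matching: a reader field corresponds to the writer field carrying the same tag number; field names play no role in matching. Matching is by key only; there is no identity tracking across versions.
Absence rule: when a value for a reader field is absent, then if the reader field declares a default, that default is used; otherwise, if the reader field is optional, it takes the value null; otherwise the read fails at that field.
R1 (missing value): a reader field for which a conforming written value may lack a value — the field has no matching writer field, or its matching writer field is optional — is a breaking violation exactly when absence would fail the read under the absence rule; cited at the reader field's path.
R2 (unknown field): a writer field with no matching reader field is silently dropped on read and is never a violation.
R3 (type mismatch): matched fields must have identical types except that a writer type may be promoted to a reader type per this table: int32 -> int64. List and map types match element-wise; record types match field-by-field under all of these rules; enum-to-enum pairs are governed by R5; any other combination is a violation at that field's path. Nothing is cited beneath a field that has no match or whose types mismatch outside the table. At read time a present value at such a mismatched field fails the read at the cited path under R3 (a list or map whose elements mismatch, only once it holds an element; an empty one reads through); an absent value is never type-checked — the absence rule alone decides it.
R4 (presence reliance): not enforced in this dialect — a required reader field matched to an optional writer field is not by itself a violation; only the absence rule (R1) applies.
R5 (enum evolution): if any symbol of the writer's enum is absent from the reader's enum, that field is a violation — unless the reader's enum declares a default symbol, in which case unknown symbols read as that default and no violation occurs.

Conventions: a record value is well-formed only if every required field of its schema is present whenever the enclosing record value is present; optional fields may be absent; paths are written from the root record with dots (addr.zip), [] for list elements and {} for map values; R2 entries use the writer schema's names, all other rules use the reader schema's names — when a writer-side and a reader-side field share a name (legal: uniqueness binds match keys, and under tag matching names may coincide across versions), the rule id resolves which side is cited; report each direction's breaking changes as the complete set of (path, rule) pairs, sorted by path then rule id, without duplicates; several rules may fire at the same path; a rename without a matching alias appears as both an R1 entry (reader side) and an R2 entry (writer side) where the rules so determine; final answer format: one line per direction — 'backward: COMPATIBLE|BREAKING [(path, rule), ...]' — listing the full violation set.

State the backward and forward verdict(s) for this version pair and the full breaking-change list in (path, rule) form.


the writer's type comes first in each Order pair
backward on Order — v2 reading data written by v1:
  role <- role (Color -> Color, writer optional)
  extras <- extras (map<string, int32> -> map<string, int32>, writer required)
  seq <- seq (int32 -> int32, writer required)
  retries: no writer match
  height <- height (float32 -> float32, writer optional)
  score: no writer match
  archived <- archived (bool -> bool, writer optional)
  leftover writer field: notes
  leftover writer field: score
  => backward verdict for Order: COMPATIBLE, no violations
forward on Order — v1 reading data written by v2:
  role <- role (Color -> Color, writer optional)
  extras <- extras (map<string, int32> -> map<string, int32>, writer required)
  seq <- seq (int32 -> int32, writer required)
  height <- height (float32 -> float32, writer optional)
  notes: no writer match
  score: no writer match
  archived <- archived (bool -> bool, writer optional)
  leftover writer field: retries
  leftover writer field: score
  => forward verdict for Order: COMPATIBLE, no violations

backward: COMPATIBLE []; forward: COMPATIBLE []


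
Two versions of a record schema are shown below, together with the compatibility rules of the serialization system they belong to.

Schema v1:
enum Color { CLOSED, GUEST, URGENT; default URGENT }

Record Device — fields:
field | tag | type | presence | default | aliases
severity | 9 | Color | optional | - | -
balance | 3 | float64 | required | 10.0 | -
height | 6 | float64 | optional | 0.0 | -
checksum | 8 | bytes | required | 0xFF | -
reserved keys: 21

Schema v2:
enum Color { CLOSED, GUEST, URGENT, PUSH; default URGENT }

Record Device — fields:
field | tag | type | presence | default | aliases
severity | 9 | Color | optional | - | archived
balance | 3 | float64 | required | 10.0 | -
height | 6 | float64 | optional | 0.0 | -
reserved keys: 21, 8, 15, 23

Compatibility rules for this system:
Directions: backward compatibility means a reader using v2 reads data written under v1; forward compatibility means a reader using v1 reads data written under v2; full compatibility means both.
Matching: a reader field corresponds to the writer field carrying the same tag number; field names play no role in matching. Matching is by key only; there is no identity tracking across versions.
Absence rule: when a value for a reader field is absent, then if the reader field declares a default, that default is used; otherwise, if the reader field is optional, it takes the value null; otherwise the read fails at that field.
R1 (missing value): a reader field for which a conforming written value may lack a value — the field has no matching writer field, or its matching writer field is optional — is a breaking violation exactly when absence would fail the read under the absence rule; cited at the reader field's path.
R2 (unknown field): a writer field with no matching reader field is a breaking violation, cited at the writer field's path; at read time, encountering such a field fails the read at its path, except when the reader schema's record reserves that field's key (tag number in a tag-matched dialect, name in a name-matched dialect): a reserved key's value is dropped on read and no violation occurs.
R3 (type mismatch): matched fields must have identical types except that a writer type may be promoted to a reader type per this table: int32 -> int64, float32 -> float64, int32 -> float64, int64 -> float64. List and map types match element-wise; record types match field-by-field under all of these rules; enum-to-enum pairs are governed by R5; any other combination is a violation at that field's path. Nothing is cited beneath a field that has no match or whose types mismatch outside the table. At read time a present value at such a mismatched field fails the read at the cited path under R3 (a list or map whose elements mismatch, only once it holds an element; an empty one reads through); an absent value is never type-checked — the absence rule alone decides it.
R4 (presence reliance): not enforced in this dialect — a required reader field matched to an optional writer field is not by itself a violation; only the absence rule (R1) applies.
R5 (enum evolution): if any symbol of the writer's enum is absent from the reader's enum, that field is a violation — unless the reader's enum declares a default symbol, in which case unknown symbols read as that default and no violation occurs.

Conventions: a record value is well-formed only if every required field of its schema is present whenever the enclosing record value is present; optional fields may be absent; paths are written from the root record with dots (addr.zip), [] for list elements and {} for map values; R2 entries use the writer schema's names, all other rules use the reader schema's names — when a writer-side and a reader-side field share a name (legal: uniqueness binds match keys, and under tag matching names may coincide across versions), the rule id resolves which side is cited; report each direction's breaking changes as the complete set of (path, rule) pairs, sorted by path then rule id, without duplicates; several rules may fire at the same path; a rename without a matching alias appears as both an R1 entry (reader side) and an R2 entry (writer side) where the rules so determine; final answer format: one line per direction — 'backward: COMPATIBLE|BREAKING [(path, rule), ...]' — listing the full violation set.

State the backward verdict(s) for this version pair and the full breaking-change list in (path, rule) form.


backward: COMPATIBLE []

the writer's type comes first in each Device pair
backward for Device (reader v2, writer v1):
  severity <- severity (Color -> Color, writer optional)
  balance <- balance (float64 -> float64, writer required)
  height <- height (float64 -> float64, writer optional)
  leftover writer field: checksum
  => backward verdict for Device: COMPATIBLE, no violations
the rest of the Device diff is inert for this question:
  enum Color (field severity in record Device): symbol PUSH added -> fires no rule on Device, leaving the asked answer as it is
  removed field checksum from record Device (its key 8 joins the reserved list) -> fires no rule on Device, leaving the asked answer as it is


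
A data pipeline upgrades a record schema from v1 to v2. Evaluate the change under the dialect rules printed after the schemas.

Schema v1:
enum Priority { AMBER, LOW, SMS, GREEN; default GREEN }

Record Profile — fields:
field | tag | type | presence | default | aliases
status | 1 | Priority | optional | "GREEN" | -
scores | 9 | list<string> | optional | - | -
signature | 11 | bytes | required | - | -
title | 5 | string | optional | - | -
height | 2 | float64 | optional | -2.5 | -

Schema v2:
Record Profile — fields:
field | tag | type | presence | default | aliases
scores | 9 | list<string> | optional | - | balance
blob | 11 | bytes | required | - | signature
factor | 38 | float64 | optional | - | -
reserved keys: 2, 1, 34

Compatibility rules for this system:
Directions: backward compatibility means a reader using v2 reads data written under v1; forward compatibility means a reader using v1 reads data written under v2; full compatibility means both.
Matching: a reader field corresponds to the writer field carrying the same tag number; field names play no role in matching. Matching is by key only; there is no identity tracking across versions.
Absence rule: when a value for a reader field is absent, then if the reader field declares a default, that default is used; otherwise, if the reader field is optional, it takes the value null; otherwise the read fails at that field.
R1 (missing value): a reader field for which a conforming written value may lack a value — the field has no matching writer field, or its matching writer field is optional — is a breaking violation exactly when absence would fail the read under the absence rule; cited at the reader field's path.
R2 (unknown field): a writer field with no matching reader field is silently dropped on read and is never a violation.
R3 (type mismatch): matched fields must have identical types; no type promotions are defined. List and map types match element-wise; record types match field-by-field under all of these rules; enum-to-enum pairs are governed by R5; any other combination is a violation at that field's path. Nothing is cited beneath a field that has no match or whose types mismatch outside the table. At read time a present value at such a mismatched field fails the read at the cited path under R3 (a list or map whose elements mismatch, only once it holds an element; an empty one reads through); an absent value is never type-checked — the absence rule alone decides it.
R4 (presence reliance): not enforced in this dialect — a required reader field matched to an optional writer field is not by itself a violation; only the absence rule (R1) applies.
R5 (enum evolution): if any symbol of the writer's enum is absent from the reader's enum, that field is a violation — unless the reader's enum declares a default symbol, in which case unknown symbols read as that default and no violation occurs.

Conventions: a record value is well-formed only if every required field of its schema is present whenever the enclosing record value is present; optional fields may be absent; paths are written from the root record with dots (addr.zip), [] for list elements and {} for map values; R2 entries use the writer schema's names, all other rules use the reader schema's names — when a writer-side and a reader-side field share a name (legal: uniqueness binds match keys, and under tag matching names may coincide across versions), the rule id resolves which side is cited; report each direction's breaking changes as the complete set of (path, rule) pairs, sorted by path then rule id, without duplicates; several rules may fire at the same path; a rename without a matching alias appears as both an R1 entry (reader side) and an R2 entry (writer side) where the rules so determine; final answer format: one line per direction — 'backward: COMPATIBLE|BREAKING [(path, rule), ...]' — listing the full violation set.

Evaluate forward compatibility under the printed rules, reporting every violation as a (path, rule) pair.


forward: COMPATIBLE []

each type pair in Profile: writer, then reader
forward for Profile (reader v1, writer v2):
  no writer field matches reader status
  scores <- scores (list<string> -> list<string>, writer optional)
  signature <- blob (bytes -> bytes, writer required)
  no writer field matches reader title
  no writer field matches reader height
  leftover writer field: factor
  => no violations; forward on Profile: COMPATIBLE
the other Profile changes do not affect what is asked:
  removed field title from record Profile -> no rule fires on it in Profile's dialect; the asked verdict holds
  removed field height from record Profile (its key 2 joins the reserved list) -> no rule fires on it in Profile's dialect; the asked verdict holds
  renamed field signature to blob in record Profile (alias signature declared on the renamed field) -> no rule fires on it in Profile's dialect; the asked verdict holds
  removed field status from record Profile (its key 1 joins the reserved list) -> no rule fires on it in Profile's dialect; the asked verdict holds
  added field factor to record Profile: optional float64, tag 38 (in v2 it sits last) -> no rule fires on it in Profile's dialect; the asked verdict holds


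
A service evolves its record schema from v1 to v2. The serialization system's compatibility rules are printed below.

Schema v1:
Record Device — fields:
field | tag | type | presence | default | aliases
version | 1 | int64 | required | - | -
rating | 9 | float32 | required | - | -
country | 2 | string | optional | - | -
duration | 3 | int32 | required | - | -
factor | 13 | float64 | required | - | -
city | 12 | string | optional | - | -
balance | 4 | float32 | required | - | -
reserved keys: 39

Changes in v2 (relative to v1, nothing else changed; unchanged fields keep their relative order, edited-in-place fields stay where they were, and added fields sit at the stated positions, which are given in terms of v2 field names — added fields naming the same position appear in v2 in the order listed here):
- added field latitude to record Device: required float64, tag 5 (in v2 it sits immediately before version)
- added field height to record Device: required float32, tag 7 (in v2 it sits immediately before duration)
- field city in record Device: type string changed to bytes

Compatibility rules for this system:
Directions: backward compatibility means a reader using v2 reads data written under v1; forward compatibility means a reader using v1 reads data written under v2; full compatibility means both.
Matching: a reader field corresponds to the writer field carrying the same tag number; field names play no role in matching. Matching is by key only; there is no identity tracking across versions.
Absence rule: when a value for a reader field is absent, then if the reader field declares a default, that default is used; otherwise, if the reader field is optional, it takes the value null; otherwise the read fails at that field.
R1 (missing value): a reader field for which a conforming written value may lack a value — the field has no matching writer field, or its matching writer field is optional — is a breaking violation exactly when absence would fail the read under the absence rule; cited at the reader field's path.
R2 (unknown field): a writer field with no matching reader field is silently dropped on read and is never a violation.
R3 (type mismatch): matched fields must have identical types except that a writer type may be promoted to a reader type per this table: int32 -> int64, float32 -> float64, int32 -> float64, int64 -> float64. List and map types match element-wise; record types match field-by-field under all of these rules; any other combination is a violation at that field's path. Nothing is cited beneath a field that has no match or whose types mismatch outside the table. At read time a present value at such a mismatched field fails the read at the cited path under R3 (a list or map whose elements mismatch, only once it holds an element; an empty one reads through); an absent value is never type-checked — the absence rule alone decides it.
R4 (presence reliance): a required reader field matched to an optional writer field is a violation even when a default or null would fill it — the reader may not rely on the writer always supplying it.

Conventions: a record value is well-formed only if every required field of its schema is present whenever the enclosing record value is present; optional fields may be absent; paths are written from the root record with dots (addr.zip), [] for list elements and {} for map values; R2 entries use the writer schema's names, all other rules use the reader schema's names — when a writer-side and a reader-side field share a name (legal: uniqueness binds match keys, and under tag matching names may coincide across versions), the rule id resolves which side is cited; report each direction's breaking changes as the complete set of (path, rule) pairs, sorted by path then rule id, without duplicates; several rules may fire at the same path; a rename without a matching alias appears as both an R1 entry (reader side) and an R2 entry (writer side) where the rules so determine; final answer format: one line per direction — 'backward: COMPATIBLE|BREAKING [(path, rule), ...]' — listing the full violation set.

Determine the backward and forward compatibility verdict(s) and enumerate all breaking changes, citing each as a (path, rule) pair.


each type pair in Device: writer, then reader
backward analysis of Device with v2 as reader and v1 as writer:
  latitude: no writer match
  version <- version (int64 -> int64, writer required)
  rating <- rating (float32 -> float32, writer required)
  country <- country (string -> string, writer optional)
  height: no writer match
  duration <- duration (int32 -> int32, writer required)
  factor <- factor (float64 -> float64, writer required)
  city <- city (string -> bytes, writer optional)
  balance <- balance (float32 -> float32, writer required)
  R3 fires at city
  R1 fires at height
  R1 fires at latitude
  => backward: BREAKING (3)
forward analysis of Device with v1 as reader and v2 as writer:
  version <- version (int64 -> int64, writer required)
  rating <- rating (float32 -> float32, writer required)
  country <- country (string -> string, writer optional)
  duration <- duration (int32 -> int32, writer required)
  factor <- factor (float64 -> float64, writer required)
  city <- city (bytes -> string, writer optional)
  balance <- balance (float32 -> float32, writer required)
  leftover writer field: latitude
  leftover writer field: height
  R3 fires at city
  => forward: BREAKING (1)

backward: BREAKING [(city, R3), (height, R1), (latitude, R1)]; forward: BREAKING [(city, R3)]


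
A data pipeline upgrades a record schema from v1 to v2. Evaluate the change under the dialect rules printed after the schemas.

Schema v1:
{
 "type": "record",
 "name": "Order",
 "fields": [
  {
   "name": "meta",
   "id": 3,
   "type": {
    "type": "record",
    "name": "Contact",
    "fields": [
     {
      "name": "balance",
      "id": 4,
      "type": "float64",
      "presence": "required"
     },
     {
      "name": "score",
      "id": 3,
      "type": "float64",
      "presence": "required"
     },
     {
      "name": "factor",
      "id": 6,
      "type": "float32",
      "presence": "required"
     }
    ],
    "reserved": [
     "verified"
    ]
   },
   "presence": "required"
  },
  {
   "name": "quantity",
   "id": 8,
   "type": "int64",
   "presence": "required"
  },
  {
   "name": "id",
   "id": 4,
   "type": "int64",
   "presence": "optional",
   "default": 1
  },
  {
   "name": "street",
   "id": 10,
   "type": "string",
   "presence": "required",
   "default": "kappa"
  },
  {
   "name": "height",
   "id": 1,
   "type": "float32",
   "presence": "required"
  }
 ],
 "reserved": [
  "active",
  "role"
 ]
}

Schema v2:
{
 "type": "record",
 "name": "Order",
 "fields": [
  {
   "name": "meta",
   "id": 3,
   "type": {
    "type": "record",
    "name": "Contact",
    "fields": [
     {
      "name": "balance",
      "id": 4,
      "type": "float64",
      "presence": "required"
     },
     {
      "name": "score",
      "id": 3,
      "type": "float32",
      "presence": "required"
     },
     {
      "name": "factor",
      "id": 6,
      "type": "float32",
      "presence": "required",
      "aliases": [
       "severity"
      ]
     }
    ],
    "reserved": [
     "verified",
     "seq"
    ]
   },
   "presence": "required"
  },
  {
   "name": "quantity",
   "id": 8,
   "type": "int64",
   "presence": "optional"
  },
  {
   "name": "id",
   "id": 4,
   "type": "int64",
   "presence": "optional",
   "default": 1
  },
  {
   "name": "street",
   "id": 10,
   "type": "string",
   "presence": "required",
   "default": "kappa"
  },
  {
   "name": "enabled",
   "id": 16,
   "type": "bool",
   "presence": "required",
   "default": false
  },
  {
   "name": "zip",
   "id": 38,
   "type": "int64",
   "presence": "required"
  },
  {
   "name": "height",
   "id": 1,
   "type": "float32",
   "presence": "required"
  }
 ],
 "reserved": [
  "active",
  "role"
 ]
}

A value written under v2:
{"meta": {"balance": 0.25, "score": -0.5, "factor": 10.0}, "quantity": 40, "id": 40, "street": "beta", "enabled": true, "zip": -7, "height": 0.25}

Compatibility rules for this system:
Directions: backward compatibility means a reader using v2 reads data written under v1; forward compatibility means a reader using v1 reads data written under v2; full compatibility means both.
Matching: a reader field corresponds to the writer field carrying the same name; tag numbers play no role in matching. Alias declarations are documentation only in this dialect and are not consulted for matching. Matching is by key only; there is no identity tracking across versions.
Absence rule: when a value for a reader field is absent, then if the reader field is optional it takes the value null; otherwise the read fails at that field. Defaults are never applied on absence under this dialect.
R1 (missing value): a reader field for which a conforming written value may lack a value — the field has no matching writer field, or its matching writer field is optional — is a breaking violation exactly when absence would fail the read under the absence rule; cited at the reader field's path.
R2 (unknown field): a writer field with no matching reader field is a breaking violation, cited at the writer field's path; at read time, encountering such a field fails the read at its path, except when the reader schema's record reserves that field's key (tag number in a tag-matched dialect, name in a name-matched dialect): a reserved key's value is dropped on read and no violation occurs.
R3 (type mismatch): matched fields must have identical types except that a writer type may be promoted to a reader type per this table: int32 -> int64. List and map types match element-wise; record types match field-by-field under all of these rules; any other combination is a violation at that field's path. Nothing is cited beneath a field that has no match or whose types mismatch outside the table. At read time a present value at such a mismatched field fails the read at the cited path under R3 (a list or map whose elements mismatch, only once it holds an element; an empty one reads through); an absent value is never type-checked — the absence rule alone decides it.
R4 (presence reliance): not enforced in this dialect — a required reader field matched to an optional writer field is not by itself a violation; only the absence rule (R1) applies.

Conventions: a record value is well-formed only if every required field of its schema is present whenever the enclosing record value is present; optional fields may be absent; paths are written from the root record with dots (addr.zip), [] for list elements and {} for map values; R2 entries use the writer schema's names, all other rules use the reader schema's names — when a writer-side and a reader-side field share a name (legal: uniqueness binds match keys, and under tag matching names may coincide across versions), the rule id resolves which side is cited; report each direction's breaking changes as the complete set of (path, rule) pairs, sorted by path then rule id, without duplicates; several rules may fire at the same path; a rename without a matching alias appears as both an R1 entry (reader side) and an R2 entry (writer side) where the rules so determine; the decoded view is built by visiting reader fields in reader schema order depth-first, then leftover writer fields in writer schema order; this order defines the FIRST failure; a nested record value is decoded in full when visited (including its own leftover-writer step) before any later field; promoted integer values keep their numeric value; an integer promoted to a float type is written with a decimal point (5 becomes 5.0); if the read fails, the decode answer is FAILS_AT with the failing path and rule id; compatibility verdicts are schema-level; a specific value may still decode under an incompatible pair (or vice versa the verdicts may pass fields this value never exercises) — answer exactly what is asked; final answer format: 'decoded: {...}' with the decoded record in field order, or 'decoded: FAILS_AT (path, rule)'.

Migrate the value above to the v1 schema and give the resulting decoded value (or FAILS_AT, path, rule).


each type pair in Order: writer, then reader
decoding the Order value with the v1 reader:
  meta.balance := 0.25
  read fails at meta.score under R3
  => FAILS_AT (meta.score, R3)
remaining Order differences; none change what is asked:
  field quantity in record Order: required changed to optional -> shifts the Order verdicts, not this decode
  added field enabled to record Order: required bool, tag 16, default false (in v2 it sits immediately before height) -> shifts the Order verdicts, not this decode
  added field zip to record Order: required int64, tag 38 (in v2 it sits immediately before height) -> shifts the Order verdicts, not this decode

decoded: FAILS_AT (meta.score, R3)
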